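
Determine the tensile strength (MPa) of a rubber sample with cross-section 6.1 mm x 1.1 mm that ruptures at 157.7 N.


Area = width * thickness = 6.1 * 1.1 = 6.71 mm^2
TS = force / area = 157.7 / 6.71 = 23.5 MPa

23.5 MPa


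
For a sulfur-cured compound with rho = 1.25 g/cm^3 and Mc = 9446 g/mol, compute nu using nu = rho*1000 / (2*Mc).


nu = rho * 1000 / (2 * Mc)
nu = 1.25 * 1000 / (2 * 9446)
nu = 1250.0 / 18892
nu = 0.0662 mol/L

0.0662 mol/L


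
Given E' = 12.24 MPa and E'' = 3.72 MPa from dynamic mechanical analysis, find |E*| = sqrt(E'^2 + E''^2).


|E*| = sqrt(E'^2 + E''^2)
= sqrt(12.24^2 + 3.72^2)
= sqrt(149.8176 + 13.8384)
= 12.793 MPa

12.793 MPa


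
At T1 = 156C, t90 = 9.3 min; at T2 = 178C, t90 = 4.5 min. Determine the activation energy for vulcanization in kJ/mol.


T1 = 429.15 K, T2 = 451.15 K
1/T1 - 1/T2 = 1.1363e-04
ln(t1/t2) = ln(9.3/4.5) = 0.7259
Ea = 8.314 * 0.7259 / 1.1363e-04 = 53114.8981 J/mol
Ea = 53.11 kJ/mol

53.11 kJ/mol


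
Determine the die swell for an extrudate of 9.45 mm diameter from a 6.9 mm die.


Die swell ratio = D_extrudate / D_die
= 9.45 / 6.9
= 1.37

Die swell = 1.37


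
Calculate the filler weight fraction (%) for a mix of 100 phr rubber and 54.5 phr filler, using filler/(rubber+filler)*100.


Filler % = filler / (rubber + filler) * 100
= 54.5 / (100 + 54.5) * 100
= 54.5 / 154.5 * 100
= 35.28%

35.28%


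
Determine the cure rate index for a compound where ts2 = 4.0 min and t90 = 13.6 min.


CRI = 100 / (t90 - ts2)
= 100 / (13.6 - 4.0)
= 100 / 9.6
= 10.42 min^-1

10.42 min^-1


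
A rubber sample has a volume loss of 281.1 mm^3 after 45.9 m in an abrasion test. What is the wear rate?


Rate = volume_loss / distance
= 281.1 / 45.9
= 6.124 mm^3/m

6.124 mm^3/m


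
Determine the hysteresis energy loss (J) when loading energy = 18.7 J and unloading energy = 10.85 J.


Hysteresis loss = loading - unloading
= 18.7 - 10.85
= 7.85 J

7.85 J


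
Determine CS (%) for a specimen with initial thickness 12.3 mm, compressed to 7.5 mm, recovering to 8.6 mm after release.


CS = (t0 - recovered) / (t0 - ts) * 100
= (12.3 - 8.6) / (12.3 - 7.5) * 100
= 3.7 / 4.8 * 100
= 77.1%

77.1%


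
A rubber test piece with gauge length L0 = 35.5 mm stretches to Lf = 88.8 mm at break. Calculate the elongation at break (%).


Elongation = (Lf - L0) / L0 * 100
= (88.8 - 35.5) / 35.5 * 100
= 53.3 / 35.5 * 100
= 150.1%

150.1%


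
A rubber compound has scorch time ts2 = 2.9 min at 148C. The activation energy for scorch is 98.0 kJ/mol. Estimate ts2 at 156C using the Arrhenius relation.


Convert temperatures: T1 = 148 + 273.15 = 421.15 K, T2 = 156 + 273.15 = 429.15 K
ts2_new = 2.9 * exp(98000 / 8.314 * (1/429.15 - 1/421.15))
1/T2 - 1/T1 = -4.4263e-05
ts2_new = 1.72 min

1.72 min


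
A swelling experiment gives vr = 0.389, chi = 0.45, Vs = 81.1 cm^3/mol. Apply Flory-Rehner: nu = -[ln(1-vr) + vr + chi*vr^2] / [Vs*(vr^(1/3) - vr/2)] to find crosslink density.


ln(1 - vr) = ln(1 - 0.389) = -0.4927
Numerator = -((-0.4927) + 0.389 + 0.45 * 0.389^2) = 0.0356
Denominator = 81.1 * (0.389^(1/3) - 0.389/2) = 43.4282
nu = 0.0356 / 43.4282 = 8.1891e-04 mol/cm^3

8.1891e-04 mol/cm^3


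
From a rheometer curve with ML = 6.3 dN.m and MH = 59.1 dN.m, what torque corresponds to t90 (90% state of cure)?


M90 = ML + 0.9 * (MH - ML)
M90 = 6.3 + 0.9 * (59.1 - 6.3)
M90 = 6.3 + 0.9 * 52.8
M90 = 53.82 dN.m

53.82 dN.m


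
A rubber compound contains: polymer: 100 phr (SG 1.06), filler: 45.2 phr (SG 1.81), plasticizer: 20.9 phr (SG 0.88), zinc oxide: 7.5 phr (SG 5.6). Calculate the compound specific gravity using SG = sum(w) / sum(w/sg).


Sum of weights = 173.6
Volume contributions:
  polymer: 100/1.06 = 94.3396
  filler: 45.2/1.81 = 24.9724
  plasticizer: 20.9/0.88 = 23.7500
  zinc oxide: 7.5/5.6 = 1.3393
Sum of volumes = 144.4013
SG = 173.6 / 144.4013 = 1.202

SG = 1.202


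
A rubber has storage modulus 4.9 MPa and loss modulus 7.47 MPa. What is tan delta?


tan delta = E'' / E'
= 7.47 / 4.9
= 1.5245

tan delta = 1.5245


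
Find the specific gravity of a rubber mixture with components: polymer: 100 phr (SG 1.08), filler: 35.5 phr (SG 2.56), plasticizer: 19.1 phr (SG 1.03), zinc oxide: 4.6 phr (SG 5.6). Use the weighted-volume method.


Sum of weights = 159.2
Volume contributions:
  polymer: 100/1.08 = 92.5926
  filler: 35.5/2.56 = 13.8672
  plasticizer: 19.1/1.03 = 18.5437
  zinc oxide: 4.6/5.6 = 0.8214
Sum of volumes = 125.8249
SG = 159.2 / 125.8249 = 1.265

SG = 1.265


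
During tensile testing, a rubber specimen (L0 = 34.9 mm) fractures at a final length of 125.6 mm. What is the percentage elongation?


Elongation = (Lf - L0) / L0 * 100
= (125.6 - 34.9) / 34.9 * 100
= 90.7 / 34.9 * 100
= 259.9%

259.9%


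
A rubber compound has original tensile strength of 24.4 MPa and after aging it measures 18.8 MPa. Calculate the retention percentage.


Retention = aged / original * 100
= 18.8 / 24.4 * 100
= 77.0%

77.0%


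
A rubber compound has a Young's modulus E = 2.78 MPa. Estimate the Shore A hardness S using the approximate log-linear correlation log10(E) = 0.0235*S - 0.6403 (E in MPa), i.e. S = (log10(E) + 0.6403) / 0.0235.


log10(E) = 0.0235*S - 0.6403  =>  S = (log10(E) + 0.6403) / 0.0235
log10(2.78) = 0.444045
S = (0.444045 + 0.6403) / 0.0235 = 1.084345 / 0.0235
S = 46.1

Shore A = 46.1


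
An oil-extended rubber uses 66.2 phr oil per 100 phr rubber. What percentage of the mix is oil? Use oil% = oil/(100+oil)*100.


Oil % = oil / (100 + oil) * 100
= 66.2 / (100 + 66.2) * 100
= 66.2 / 166.2 * 100
= 39.83%

39.83%


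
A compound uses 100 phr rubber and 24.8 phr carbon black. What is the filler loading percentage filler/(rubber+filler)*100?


Filler % = filler / (rubber + filler) * 100
= 24.8 / (100 + 24.8) * 100
= 24.8 / 124.8 * 100
= 19.87%

19.87%


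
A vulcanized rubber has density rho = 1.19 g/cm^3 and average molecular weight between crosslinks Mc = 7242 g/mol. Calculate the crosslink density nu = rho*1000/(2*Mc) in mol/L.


nu = rho * 1000 / (2 * Mc)
nu = 1.19 * 1000 / (2 * 7242)
nu = 1190.0 / 14484
nu = 0.0822 mol/L

0.0822 mol/L


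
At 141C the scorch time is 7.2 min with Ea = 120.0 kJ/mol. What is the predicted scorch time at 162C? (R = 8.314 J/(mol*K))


Convert temperatures: T1 = 141 + 273.15 = 414.15 K, T2 = 162 + 273.15 = 435.15 K
ts2_new = 7.2 * exp(120000 / 8.314 * (1/435.15 - 1/414.15))
1/T2 - 1/T1 = -1.1653e-04
ts2_new = 1.34 min

1.34 min


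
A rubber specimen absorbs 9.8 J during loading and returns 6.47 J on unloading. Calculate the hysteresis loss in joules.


Hysteresis loss = loading - unloading
= 9.8 - 6.47
= 3.33 J

3.33 J


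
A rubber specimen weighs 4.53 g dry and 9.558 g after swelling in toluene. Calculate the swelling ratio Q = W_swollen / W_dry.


Q = W_swollen / W_dry
Q = 9.558 / 4.53
Q = 2.11

Q = 2.11


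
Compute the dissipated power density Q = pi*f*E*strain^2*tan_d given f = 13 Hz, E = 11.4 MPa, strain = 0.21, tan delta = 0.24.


Q = pi * f * E * strain^2 * tan_d
= pi * 13 * 11.4 * 0.21^2 * 0.24
= pi * 13 * 11.4 * 0.0441 * 0.24
= 4.9277

Q = 4.9277


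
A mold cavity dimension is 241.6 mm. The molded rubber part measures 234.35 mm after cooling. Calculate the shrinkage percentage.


Shrinkage = (mold - part) / mold * 100
= (241.6 - 234.35) / 241.6 * 100
= 7.25 / 241.6 * 100
= 3.0%

3.0%


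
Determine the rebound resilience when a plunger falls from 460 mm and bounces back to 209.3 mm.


Resilience = h_rebound / h_drop * 100
= 209.3 / 460 * 100
= 45.5%

45.5%


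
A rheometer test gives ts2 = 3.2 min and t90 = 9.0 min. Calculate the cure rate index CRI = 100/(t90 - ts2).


CRI = 100 / (t90 - ts2)
= 100 / (9.0 - 3.2)
= 100 / 5.8
= 17.24 min^-1

17.24 min^-1


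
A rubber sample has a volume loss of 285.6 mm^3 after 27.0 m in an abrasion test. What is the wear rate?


Rate = volume_loss / distance
= 285.6 / 27.0
= 10.578 mm^3/m

10.578 mm^3/m


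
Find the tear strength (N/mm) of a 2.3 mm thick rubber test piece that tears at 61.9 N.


Tear strength = force / thickness
= 61.9 / 2.3
= 26.91 N/mm

26.91 N/mm


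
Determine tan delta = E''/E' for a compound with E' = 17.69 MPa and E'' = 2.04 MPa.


tan delta = E'' / E'
= 2.04 / 17.69
= 0.1153

tan delta = 0.1153


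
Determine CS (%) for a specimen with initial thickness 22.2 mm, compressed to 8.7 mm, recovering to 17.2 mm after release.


CS = (t0 - recovered) / (t0 - ts) * 100
= (22.2 - 17.2) / (22.2 - 8.7) * 100
= 5.0 / 13.5 * 100
= 37.0%

37.0%


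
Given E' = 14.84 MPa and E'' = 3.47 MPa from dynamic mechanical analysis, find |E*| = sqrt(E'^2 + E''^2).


|E*| = sqrt(E'^2 + E''^2)
= sqrt(14.84^2 + 3.47^2)
= sqrt(220.2256 + 12.0409)
= 15.24 MPa

15.24 MPa


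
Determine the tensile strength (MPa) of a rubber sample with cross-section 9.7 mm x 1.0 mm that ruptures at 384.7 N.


Area = width * thickness = 9.7 * 1.0 = 9.7 mm^2
TS = force / area = 384.7 / 9.7 = 39.66 MPa

39.66 MPa


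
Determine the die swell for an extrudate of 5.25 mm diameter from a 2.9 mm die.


Die swell ratio = D_extrudate / D_die
= 5.25 / 2.9
= 1.81

Die swell = 1.81


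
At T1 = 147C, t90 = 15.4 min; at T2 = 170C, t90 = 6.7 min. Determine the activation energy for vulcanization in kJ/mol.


T1 = 420.15 K, T2 = 443.15 K
1/T1 - 1/T2 = 1.2353e-04
ln(t1/t2) = ln(15.4/6.7) = 0.8323
Ea = 8.314 * 0.8323 / 1.2353e-04 = 56013.9654 J/mol
Ea = 56.01 kJ/mol

56.01 kJ/mol


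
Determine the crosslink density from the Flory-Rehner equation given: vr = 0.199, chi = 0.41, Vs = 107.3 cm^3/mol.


ln(1 - vr) = ln(1 - 0.199) = -0.2219
Numerator = -((-0.2219) + 0.199 + 0.41 * 0.199^2) = 0.0067
Denominator = 107.3 * (0.199^(1/3) - 0.199/2) = 51.9683
nu = 0.0067 / 51.9683 = 1.2812e-04 mol/cm^3

1.2812e-04 mol/cm^3


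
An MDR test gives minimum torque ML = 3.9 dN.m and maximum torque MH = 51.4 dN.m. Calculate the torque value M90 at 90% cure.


M90 = ML + 0.9 * (MH - ML)
M90 = 3.9 + 0.9 * (51.4 - 3.9)
M90 = 3.9 + 0.9 * 47.5
M90 = 46.65 dN.m

46.65 dN.m


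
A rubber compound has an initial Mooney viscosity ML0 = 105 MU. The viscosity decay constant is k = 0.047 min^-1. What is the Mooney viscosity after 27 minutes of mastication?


ML = ML0 * exp(-k * t)
ML = 105 * exp(-0.047 * 27)
ML = 105 * 0.2811
ML = 29.52 MU

29.52 MU


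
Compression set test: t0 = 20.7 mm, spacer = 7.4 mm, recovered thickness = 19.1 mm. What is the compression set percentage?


CS = (t0 - recovered) / (t0 - ts) * 100
= (20.7 - 19.1) / (20.7 - 7.4) * 100
= 1.6 / 13.3 * 100
= 12.0%

12.0%


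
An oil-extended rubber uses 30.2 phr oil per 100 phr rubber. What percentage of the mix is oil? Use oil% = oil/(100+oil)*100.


Oil % = oil / (100 + oil) * 100
= 30.2 / (100 + 30.2) * 100
= 30.2 / 130.2 * 100
= 23.2%

23.2%


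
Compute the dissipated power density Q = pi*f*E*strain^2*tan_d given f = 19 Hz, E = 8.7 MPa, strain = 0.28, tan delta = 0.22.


Q = pi * f * E * strain^2 * tan_d
= pi * 19 * 8.7 * 0.28^2 * 0.22
= pi * 19 * 8.7 * 0.0784 * 0.22
= 8.9570

Q = 8.9570


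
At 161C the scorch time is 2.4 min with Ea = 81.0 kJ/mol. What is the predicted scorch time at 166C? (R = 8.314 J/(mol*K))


Convert temperatures: T1 = 161 + 273.15 = 434.15 K, T2 = 166 + 273.15 = 439.15 K
ts2_new = 2.4 * exp(81000 / 8.314 * (1/439.15 - 1/434.15))
1/T2 - 1/T1 = -2.6225e-05
ts2_new = 1.86 min

1.86 min


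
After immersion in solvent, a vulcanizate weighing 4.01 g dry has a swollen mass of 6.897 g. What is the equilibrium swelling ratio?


Q = W_swollen / W_dry
Q = 6.897 / 4.01
Q = 1.72

Q = 1.72


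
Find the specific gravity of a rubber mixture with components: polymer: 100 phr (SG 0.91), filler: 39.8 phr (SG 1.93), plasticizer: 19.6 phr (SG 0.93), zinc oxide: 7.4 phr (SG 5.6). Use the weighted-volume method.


Sum of weights = 166.8
Volume contributions:
  polymer: 100/0.91 = 109.8901
  filler: 39.8/1.93 = 20.6218
  plasticizer: 19.6/0.93 = 21.0753
  zinc oxide: 7.4/5.6 = 1.3214
Sum of volumes = 152.9086
SG = 166.8 / 152.9086 = 1.091

SG = 1.091


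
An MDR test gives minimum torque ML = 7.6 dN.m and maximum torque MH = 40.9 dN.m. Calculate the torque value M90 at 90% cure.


M90 = ML + 0.9 * (MH - ML)
M90 = 7.6 + 0.9 * (40.9 - 7.6)
M90 = 7.6 + 0.9 * 33.3
M90 = 37.57 dN.m

37.57 dN.m


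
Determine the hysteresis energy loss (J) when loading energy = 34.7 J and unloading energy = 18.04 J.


Hysteresis loss = loading - unloading
= 34.7 - 18.04
= 16.66 J

16.66 J


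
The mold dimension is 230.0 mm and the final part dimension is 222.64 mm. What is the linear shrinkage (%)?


Shrinkage = (mold - part) / mold * 100
= (230.0 - 222.64) / 230.0 * 100
= 7.36 / 230.0 * 100
= 3.2%

3.2%


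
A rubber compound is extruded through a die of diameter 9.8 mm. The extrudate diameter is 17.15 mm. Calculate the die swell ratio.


Die swell ratio = D_extrudate / D_die
= 17.15 / 9.8
= 1.75

Die swell = 1.75


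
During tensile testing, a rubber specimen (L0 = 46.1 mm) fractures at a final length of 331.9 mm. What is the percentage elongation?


Elongation = (Lf - L0) / L0 * 100
= (331.9 - 46.1) / 46.1 * 100
= 285.8 / 46.1 * 100
= 620.0%

620.0%


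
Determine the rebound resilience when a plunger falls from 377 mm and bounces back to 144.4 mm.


Resilience = h_rebound / h_drop * 100
= 144.4 / 377 * 100
= 38.3%

38.3%


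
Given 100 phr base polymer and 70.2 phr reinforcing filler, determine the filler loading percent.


Filler % = filler / (rubber + filler) * 100
= 70.2 / (100 + 70.2) * 100
= 70.2 / 170.2 * 100
= 41.25%

41.25%


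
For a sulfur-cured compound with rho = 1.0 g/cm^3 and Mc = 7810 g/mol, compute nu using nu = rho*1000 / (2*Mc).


nu = rho * 1000 / (2 * Mc)
nu = 1.0 * 1000 / (2 * 7810)
nu = 1000.0 / 15620
nu = 0.0640 mol/L

0.0640 mol/L


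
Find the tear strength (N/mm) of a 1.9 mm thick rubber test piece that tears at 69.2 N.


Tear strength = force / thickness
= 69.2 / 1.9
= 36.42 N/mm

36.42 N/mm


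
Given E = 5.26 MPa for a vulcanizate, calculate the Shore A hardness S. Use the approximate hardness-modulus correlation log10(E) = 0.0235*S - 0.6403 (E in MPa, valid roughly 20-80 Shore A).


log10(E) = 0.0235*S - 0.6403  =>  S = (log10(E) + 0.6403) / 0.0235
log10(5.26) = 0.720986
S = (0.720986 + 0.6403) / 0.0235 = 1.361286 / 0.0235
S = 57.9

Shore A = 57.9


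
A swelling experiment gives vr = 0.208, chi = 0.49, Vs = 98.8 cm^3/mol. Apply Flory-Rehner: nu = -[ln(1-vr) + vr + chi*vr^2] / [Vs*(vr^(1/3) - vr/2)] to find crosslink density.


ln(1 - vr) = ln(1 - 0.208) = -0.2332
Numerator = -((-0.2332) + 0.208 + 0.49 * 0.208^2) = 0.0040
Denominator = 98.8 * (0.208^(1/3) - 0.208/2) = 48.2637
nu = 0.0040 / 48.2637 = 8.2765e-05 mol/cm^3

8.2765e-05 mol/cm^3


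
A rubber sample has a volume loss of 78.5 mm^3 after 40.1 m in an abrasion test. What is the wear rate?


Rate = volume_loss / distance
= 78.5 / 40.1
= 1.958 mm^3/m

1.958 mm^3/m


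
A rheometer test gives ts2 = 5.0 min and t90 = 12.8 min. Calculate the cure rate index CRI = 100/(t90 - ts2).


CRI = 100 / (t90 - ts2)
= 100 / (12.8 - 5.0)
= 100 / 7.8
= 12.82 min^-1

12.82 min^-1


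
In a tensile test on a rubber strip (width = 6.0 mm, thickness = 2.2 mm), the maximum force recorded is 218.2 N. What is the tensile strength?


Area = width * thickness = 6.0 * 2.2 = 13.2 mm^2
TS = force / area = 218.2 / 13.2 = 16.53 MPa

16.53 MPa


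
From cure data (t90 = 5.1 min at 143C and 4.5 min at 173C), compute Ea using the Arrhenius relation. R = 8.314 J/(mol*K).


T1 = 416.15 K, T2 = 446.15 K
1/T1 - 1/T2 = 1.6158e-04
ln(t1/t2) = ln(5.1/4.5) = 0.1252
Ea = 8.314 * 0.1252 / 1.6158e-04 = 6440.1506 J/mol
Ea = 6.44 kJ/mol

6.44 kJ/mol


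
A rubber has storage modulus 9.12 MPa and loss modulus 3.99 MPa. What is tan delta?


tan delta = E'' / E'
= 3.99 / 9.12
= 0.4375

tan delta = 0.4375


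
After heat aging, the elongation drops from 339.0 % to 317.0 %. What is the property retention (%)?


Retention = aged / original * 100
= 317.0 / 339.0 * 100
= 93.5%

93.5%


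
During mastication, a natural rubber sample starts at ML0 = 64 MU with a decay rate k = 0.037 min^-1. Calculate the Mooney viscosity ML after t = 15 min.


ML = ML0 * exp(-k * t)
ML = 64 * exp(-0.037 * 15)
ML = 64 * 0.5741
ML = 36.74 MU

36.74 MU


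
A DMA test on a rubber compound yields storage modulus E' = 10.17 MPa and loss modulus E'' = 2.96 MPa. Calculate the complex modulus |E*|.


|E*| = sqrt(E'^2 + E''^2)
= sqrt(10.17^2 + 2.96^2)
= sqrt(103.4289 + 8.7616)
= 10.592 MPa

10.592 MPa


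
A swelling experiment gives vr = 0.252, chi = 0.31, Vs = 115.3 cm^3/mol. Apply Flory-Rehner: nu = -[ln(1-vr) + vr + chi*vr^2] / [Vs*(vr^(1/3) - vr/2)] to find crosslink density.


ln(1 - vr) = ln(1 - 0.252) = -0.2904
Numerator = -((-0.2904) + 0.252 + 0.31 * 0.252^2) = 0.0187
Denominator = 115.3 * (0.252^(1/3) - 0.252/2) = 58.2998
nu = 0.0187 / 58.2998 = 3.2017e-04 mol/cm^3

3.2017e-04 mol/cm^3


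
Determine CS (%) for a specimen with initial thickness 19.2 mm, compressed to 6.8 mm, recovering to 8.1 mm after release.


CS = (t0 - recovered) / (t0 - ts) * 100
= (19.2 - 8.1) / (19.2 - 6.8) * 100
= 11.1 / 12.4 * 100
= 89.5%

89.5%


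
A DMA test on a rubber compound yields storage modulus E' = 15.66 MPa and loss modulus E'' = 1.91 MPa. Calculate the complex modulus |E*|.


|E*| = sqrt(E'^2 + E''^2)
= sqrt(15.66^2 + 1.91^2)
= sqrt(245.2356 + 3.6481)
= 15.776 MPa

15.776 MPa


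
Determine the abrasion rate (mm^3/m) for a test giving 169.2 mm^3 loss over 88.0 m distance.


Rate = volume_loss / distance
= 169.2 / 88.0
= 1.923 mm^3/m

1.923 mm^3/m


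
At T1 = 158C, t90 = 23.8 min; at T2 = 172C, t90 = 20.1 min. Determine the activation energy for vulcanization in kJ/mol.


T1 = 431.15 K, T2 = 445.15 K
1/T1 - 1/T2 = 7.2945e-05
ln(t1/t2) = ln(23.8/20.1) = 0.1690
Ea = 8.314 * 0.1690 / 7.2945e-05 = 19258.1903 J/mol
Ea = 19.26 kJ/mol

19.26 kJ/mol


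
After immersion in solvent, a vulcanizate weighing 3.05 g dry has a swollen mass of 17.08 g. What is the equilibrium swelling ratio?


Q = W_swollen / W_dry
Q = 17.08 / 3.05
Q = 5.6

Q = 5.6


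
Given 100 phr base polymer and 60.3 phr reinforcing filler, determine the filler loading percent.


Filler % = filler / (rubber + filler) * 100
= 60.3 / (100 + 60.3) * 100
= 60.3 / 160.3 * 100
= 37.62%

37.62%


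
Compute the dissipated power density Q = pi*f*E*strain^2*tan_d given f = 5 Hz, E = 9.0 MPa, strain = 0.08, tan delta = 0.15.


Q = pi * f * E * strain^2 * tan_d
= pi * 5 * 9.0 * 0.08^2 * 0.15
= pi * 5 * 9.0 * 0.0064 * 0.15
= 0.1357

Q = 0.1357


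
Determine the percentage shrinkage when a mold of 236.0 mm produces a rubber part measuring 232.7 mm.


Shrinkage = (mold - part) / mold * 100
= (236.0 - 232.7) / 236.0 * 100
= 3.3 / 236.0 * 100
= 1.4%

1.4%


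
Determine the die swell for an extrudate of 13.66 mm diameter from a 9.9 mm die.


Die swell ratio = D_extrudate / D_die
= 13.66 / 9.9
= 1.38

Die swell = 1.38


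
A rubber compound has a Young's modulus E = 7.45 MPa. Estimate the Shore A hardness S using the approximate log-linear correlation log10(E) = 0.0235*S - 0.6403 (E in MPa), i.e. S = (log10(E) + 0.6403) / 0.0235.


log10(E) = 0.0235*S - 0.6403  =>  S = (log10(E) + 0.6403) / 0.0235
log10(7.45) = 0.872156
S = (0.872156 + 0.6403) / 0.0235 = 1.512456 / 0.0235
S = 64.4

Shore A = 64.4


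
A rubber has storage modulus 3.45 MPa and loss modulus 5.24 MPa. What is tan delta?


tan delta = E'' / E'
= 5.24 / 3.45
= 1.5188

tan delta = 1.5188


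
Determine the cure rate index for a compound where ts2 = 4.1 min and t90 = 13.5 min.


CRI = 100 / (t90 - ts2)
= 100 / (13.5 - 4.1)
= 100 / 9.4
= 10.64 min^-1

10.64 min^-1


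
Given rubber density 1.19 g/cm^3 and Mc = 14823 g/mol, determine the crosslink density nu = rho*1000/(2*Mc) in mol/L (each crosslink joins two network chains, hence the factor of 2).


nu = rho * 1000 / (2 * Mc)
nu = 1.19 * 1000 / (2 * 14823)
nu = 1190.0 / 29646
nu = 0.0401 mol/L

0.0401 mol/L


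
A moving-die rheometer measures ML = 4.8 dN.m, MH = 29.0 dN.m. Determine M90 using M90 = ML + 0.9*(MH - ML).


M90 = ML + 0.9 * (MH - ML)
M90 = 4.8 + 0.9 * (29.0 - 4.8)
M90 = 4.8 + 0.9 * 24.2
M90 = 26.58 dN.m

26.58 dN.m


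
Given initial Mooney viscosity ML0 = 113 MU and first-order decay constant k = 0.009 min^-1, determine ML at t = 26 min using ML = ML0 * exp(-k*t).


ML = ML0 * exp(-k * t)
ML = 113 * exp(-0.009 * 26)
ML = 113 * 0.7914
ML = 89.42 MU

89.42 MU


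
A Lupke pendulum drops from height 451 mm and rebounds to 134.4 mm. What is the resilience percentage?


Resilience = h_rebound / h_drop * 100
= 134.4 / 451 * 100
= 29.8%

29.8%


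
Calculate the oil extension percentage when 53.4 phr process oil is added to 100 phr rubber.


Oil % = oil / (100 + oil) * 100
= 53.4 / (100 + 53.4) * 100
= 53.4 / 153.4 * 100
= 34.81%

34.81%


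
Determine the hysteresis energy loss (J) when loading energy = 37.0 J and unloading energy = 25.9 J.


Hysteresis loss = loading - unloading
= 37.0 - 25.9
= 11.1 J

11.1 J


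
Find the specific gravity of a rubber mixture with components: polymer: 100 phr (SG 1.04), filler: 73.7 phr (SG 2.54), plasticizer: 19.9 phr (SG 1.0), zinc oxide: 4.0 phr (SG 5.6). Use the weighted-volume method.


Sum of weights = 197.6
Volume contributions:
  polymer: 100/1.04 = 96.1538
  filler: 73.7/2.54 = 29.0157
  plasticizer: 19.9/1.0 = 19.9000
  zinc oxide: 4.0/5.6 = 0.7143
Sum of volumes = 145.7839
SG = 197.6 / 145.7839 = 1.355

SG = 1.355


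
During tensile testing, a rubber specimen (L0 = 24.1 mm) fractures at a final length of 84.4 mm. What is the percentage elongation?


Elongation = (Lf - L0) / L0 * 100
= (84.4 - 24.1) / 24.1 * 100
= 60.3 / 24.1 * 100
= 250.2%

250.2%


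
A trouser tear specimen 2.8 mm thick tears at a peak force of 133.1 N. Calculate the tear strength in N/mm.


Tear strength = force / thickness
= 133.1 / 2.8
= 47.54 N/mm

47.54 N/mm


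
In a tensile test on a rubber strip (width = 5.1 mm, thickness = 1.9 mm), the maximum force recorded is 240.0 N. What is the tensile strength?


Area = width * thickness = 5.1 * 1.9 = 9.69 mm^2
TS = force / area = 240.0 / 9.69 = 24.77 MPa

24.77 MPa


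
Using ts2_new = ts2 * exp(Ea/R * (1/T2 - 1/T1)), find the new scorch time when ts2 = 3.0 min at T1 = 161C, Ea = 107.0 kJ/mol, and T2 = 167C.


Convert temperatures: T1 = 161 + 273.15 = 434.15 K, T2 = 167 + 273.15 = 440.15 K
ts2_new = 3.0 * exp(107000 / 8.314 * (1/440.15 - 1/434.15))
1/T2 - 1/T1 = -3.1399e-05
ts2_new = 2.0 min

2.0 min


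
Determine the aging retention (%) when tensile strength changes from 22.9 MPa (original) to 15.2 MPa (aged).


Retention = aged / original * 100
= 15.2 / 22.9 * 100
= 66.4%

66.4%


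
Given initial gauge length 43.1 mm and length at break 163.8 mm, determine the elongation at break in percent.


Elongation = (Lf - L0) / L0 * 100
= (163.8 - 43.1) / 43.1 * 100
= 120.7 / 43.1 * 100
= 280.0%

280.0%


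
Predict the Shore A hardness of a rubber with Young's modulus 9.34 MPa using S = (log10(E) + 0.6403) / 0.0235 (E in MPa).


log10(E) = 0.0235*S - 0.6403  =>  S = (log10(E) + 0.6403) / 0.0235
log10(9.34) = 0.970347
S = (0.970347 + 0.6403) / 0.0235 = 1.610647 / 0.0235
S = 68.5

Shore A = 68.5


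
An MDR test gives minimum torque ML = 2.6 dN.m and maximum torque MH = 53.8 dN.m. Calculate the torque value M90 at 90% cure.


M90 = ML + 0.9 * (MH - ML)
M90 = 2.6 + 0.9 * (53.8 - 2.6)
M90 = 2.6 + 0.9 * 51.2
M90 = 48.68 dN.m

48.68 dN.m


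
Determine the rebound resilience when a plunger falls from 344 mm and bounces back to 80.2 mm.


Resilience = h_rebound / h_drop * 100
= 80.2 / 344 * 100
= 23.3%

23.3%


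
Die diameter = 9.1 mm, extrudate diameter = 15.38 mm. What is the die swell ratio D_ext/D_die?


Die swell ratio = D_extrudate / D_die
= 15.38 / 9.1
= 1.69

Die swell = 1.69


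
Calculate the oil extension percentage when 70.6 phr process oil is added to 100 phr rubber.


Oil % = oil / (100 + oil) * 100
= 70.6 / (100 + 70.6) * 100
= 70.6 / 170.6 * 100
= 41.38%

41.38%


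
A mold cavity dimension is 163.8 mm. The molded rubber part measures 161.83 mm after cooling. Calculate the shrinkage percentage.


Shrinkage = (mold - part) / mold * 100
= (163.8 - 161.83) / 163.8 * 100
= 1.97 / 163.8 * 100
= 1.2%

1.2%


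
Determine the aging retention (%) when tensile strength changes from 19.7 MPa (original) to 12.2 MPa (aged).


Retention = aged / original * 100
= 12.2 / 19.7 * 100
= 61.9%

61.9%


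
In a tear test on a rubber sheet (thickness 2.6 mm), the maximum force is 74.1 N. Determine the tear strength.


Tear strength = force / thickness
= 74.1 / 2.6
= 28.5 N/mm

28.5 N/mm


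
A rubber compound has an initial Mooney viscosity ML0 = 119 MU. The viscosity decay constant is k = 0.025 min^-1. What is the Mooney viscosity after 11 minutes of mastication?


ML = ML0 * exp(-k * t)
ML = 119 * exp(-0.025 * 11)
ML = 119 * 0.7596
ML = 90.39 MU

90.39 MU


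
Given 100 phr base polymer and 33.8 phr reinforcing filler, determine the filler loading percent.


Filler % = filler / (rubber + filler) * 100
= 33.8 / (100 + 33.8) * 100
= 33.8 / 133.8 * 100
= 25.26%

25.26%


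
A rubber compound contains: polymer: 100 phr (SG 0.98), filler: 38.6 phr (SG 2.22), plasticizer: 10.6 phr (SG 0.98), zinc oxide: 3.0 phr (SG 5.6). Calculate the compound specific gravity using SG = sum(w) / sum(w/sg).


Sum of weights = 152.2
Volume contributions:
  polymer: 100/0.98 = 102.0408
  filler: 38.6/2.22 = 17.3874
  plasticizer: 10.6/0.98 = 10.8163
  zinc oxide: 3.0/5.6 = 0.5357
Sum of volumes = 130.7802
SG = 152.2 / 130.7802 = 1.164

SG = 1.164


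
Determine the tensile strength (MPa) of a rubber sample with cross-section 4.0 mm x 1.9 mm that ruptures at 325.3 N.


Area = width * thickness = 4.0 * 1.9 = 7.6 mm^2
TS = force / area = 325.3 / 7.6 = 42.8 MPa

42.8 MPa


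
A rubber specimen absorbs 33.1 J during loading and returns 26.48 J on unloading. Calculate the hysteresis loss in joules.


Hysteresis loss = loading - unloading
= 33.1 - 26.48
= 6.62 J

6.62 J


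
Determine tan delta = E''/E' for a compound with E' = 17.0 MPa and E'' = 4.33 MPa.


tan delta = E'' / E'
= 4.33 / 17.0
= 0.2547

tan delta = 0.2547


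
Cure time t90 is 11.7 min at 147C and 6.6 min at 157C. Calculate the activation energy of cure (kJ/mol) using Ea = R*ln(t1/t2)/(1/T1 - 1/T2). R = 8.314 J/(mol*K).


T1 = 420.15 K, T2 = 430.15 K
1/T1 - 1/T2 = 5.5332e-05
ln(t1/t2) = ln(11.7/6.6) = 0.5725
Ea = 8.314 * 0.5725 / 5.5332e-05 = 86024.9375 J/mol
Ea = 86.02 kJ/mol

86.02 kJ/mol


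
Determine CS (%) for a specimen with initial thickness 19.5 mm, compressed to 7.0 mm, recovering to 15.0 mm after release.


CS = (t0 - recovered) / (t0 - ts) * 100
= (19.5 - 15.0) / (19.5 - 7.0) * 100
= 4.5 / 12.5 * 100
= 36.0%

36.0%


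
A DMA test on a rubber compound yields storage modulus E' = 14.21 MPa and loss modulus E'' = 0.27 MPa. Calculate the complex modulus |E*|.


|E*| = sqrt(E'^2 + E''^2)
= sqrt(14.21^2 + 0.27^2)
= sqrt(201.9241 + 0.0729)
= 14.213 MPa

14.213 MPa


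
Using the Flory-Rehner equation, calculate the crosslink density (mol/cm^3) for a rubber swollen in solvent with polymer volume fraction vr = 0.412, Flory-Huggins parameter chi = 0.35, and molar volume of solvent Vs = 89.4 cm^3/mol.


ln(1 - vr) = ln(1 - 0.412) = -0.5310
Numerator = -((-0.5310) + 0.412 + 0.35 * 0.412^2) = 0.0596
Denominator = 89.4 * (0.412^(1/3) - 0.412/2) = 48.1063
nu = 0.0596 / 48.1063 = 0.0012 mol/cm^3

0.0012 mol/cm^3


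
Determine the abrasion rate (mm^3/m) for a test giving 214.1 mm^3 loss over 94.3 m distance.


Rate = volume_loss / distance
= 214.1 / 94.3
= 2.27 mm^3/m

2.27 mm^3/m


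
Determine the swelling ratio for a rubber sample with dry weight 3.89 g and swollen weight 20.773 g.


Q = W_swollen / W_dry
Q = 20.773 / 3.89
Q = 5.34

Q = 5.34


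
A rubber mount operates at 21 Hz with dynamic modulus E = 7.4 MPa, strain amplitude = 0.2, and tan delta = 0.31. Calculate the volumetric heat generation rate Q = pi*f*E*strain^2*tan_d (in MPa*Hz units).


Q = pi * f * E * strain^2 * tan_d
= pi * 21 * 7.4 * 0.2^2 * 0.31
= pi * 21 * 7.4 * 0.0400 * 0.31
= 6.0537

Q = 6.0537


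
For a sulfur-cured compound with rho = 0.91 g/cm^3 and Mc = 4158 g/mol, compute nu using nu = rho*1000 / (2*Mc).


nu = rho * 1000 / (2 * Mc)
nu = 0.91 * 1000 / (2 * 4158)
nu = 910.0 / 8316
nu = 0.1094 mol/L

0.1094 mol/L


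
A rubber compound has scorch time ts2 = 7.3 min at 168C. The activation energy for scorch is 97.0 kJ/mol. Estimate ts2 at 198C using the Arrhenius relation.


Convert temperatures: T1 = 168 + 273.15 = 441.15 K, T2 = 198 + 273.15 = 471.15 K
ts2_new = 7.3 * exp(97000 / 8.314 * (1/471.15 - 1/441.15))
1/T2 - 1/T1 = -1.4434e-04
ts2_new = 1.36 min

1.36 min


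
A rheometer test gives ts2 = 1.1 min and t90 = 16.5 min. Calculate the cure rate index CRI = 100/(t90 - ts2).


CRI = 100 / (t90 - ts2)
= 100 / (16.5 - 1.1)
= 100 / 15.4
= 6.49 min^-1

6.49 min^-1


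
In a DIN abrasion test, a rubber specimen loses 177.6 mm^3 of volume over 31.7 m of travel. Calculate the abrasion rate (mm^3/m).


Rate = volume_loss / distance
= 177.6 / 31.7
= 5.603 mm^3/m

5.603 mm^3/m


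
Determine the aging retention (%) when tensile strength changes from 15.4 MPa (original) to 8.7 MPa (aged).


Retention = aged / original * 100
= 8.7 / 15.4 * 100
= 56.5%

56.5%


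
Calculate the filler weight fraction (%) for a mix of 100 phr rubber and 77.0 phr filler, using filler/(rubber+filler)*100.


Filler % = filler / (rubber + filler) * 100
= 77.0 / (100 + 77.0) * 100
= 77.0 / 177.0 * 100
= 43.5%

43.5%


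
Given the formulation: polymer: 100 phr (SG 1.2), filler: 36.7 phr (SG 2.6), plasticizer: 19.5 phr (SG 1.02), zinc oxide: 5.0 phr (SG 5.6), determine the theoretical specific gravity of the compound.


Sum of weights = 161.2
Volume contributions:
  polymer: 100/1.2 = 83.3333
  filler: 36.7/2.6 = 14.1154
  plasticizer: 19.5/1.02 = 19.1176
  zinc oxide: 5.0/5.6 = 0.8929
Sum of volumes = 117.4592
SG = 161.2 / 117.4592 = 1.372

SG = 1.372


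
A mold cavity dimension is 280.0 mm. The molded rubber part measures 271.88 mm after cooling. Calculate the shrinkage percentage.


Shrinkage = (mold - part) / mold * 100
= (280.0 - 271.88) / 280.0 * 100
= 8.12 / 280.0 * 100
= 2.9%

2.9%


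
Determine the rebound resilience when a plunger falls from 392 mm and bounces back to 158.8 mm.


Resilience = h_rebound / h_drop * 100
= 158.8 / 392 * 100
= 40.5%

40.5%


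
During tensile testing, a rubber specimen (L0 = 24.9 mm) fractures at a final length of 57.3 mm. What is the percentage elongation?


Elongation = (Lf - L0) / L0 * 100
= (57.3 - 24.9) / 24.9 * 100
= 32.4 / 24.9 * 100
= 130.1%

130.1%


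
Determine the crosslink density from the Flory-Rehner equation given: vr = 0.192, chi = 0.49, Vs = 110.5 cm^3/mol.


ln(1 - vr) = ln(1 - 0.192) = -0.2132
Numerator = -((-0.2132) + 0.192 + 0.49 * 0.192^2) = 0.0031
Denominator = 110.5 * (0.192^(1/3) - 0.192/2) = 53.1394
nu = 0.0031 / 53.1394 = 5.8899e-05 mol/cm^3

5.8899e-05 mol/cm^3


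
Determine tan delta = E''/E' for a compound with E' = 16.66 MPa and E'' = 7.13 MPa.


tan delta = E'' / E'
= 7.13 / 16.66
= 0.428

tan delta = 0.428


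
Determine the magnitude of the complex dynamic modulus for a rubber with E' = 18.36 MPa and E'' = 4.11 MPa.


|E*| = sqrt(E'^2 + E''^2)
= sqrt(18.36^2 + 4.11^2)
= sqrt(337.0896 + 16.8921)
= 18.814 MPa

18.814 MPa


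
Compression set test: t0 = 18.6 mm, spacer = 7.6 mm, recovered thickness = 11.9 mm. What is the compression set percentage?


CS = (t0 - recovered) / (t0 - ts) * 100
= (18.6 - 11.9) / (18.6 - 7.6) * 100
= 6.7 / 11.0 * 100
= 60.9%

60.9%


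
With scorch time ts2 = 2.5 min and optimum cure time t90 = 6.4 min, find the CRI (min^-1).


CRI = 100 / (t90 - ts2)
= 100 / (6.4 - 2.5)
= 100 / 3.9
= 25.64 min^-1

25.64 min^-1


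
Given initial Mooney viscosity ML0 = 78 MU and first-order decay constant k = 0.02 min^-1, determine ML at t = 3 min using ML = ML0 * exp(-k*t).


ML = ML0 * exp(-k * t)
ML = 78 * exp(-0.02 * 3)
ML = 78 * 0.9418
ML = 73.46 MU

73.46 MU


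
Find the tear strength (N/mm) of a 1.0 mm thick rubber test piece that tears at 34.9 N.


Tear strength = force / thickness
= 34.9 / 1.0
= 34.9 N/mm

34.9 N/mm


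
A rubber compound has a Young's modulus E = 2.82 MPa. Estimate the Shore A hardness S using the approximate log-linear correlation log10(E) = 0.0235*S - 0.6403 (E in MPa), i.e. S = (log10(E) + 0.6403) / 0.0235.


log10(E) = 0.0235*S - 0.6403  =>  S = (log10(E) + 0.6403) / 0.0235
log10(2.82) = 0.450249
S = (0.450249 + 0.6403) / 0.0235 = 1.090549 / 0.0235
S = 46.4

Shore A = 46.4


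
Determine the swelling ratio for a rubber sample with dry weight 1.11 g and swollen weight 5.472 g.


Q = W_swollen / W_dry
Q = 5.472 / 1.11
Q = 4.93

Q = 4.93


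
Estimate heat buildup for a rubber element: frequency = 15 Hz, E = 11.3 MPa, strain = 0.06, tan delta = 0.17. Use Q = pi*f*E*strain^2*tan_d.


Q = pi * f * E * strain^2 * tan_d
= pi * 15 * 11.3 * 0.06^2 * 0.17
= pi * 15 * 11.3 * 0.0036 * 0.17
= 0.3259

Q = 0.3259


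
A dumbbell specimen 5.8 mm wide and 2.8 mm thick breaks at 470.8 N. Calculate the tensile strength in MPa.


Area = width * thickness = 5.8 * 2.8 = 16.24 mm^2
TS = force / area = 470.8 / 16.24 = 28.99 MPa

28.99 MPa


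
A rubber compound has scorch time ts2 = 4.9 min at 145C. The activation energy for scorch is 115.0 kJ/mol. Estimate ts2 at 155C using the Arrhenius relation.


Convert temperatures: T1 = 145 + 273.15 = 418.15 K, T2 = 155 + 273.15 = 428.15 K
ts2_new = 4.9 * exp(115000 / 8.314 * (1/428.15 - 1/418.15))
1/T2 - 1/T1 = -5.5856e-05
ts2_new = 2.26 min

2.26 min


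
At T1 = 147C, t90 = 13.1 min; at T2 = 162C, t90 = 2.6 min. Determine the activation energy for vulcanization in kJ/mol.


T1 = 420.15 K, T2 = 435.15 K
1/T1 - 1/T2 = 8.2044e-05
ln(t1/t2) = ln(13.1/2.6) = 1.6171
Ea = 8.314 * 1.6171 / 8.2044e-05 = 163869.9061 J/mol
Ea = 163.87 kJ/mol

163.87 kJ/mol


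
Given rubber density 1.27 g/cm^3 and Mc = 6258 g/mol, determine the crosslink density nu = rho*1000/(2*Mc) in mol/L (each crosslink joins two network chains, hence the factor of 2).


nu = rho * 1000 / (2 * Mc)
nu = 1.27 * 1000 / (2 * 6258)
nu = 1270.0 / 12516
nu = 0.1015 mol/L

0.1015 mol/L


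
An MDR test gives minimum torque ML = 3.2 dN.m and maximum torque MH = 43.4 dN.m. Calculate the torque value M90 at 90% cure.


M90 = ML + 0.9 * (MH - ML)
M90 = 3.2 + 0.9 * (43.4 - 3.2)
M90 = 3.2 + 0.9 * 40.2
M90 = 39.38 dN.m

39.38 dN.m


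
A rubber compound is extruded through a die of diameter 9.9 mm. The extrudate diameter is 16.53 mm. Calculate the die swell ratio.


Die swell ratio = D_extrudate / D_die
= 16.53 / 9.9
= 1.67

Die swell = 1.67


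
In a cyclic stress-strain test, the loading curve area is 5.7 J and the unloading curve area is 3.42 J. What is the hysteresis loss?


Hysteresis loss = loading - unloading
= 5.7 - 3.42
= 2.28 J

2.28 J


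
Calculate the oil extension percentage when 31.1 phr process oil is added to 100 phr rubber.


Oil % = oil / (100 + oil) * 100
= 31.1 / (100 + 31.1) * 100
= 31.1 / 131.1 * 100
= 23.72%

23.72%


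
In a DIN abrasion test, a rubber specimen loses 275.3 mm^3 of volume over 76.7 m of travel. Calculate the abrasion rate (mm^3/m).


Rate = volume_loss / distance
= 275.3 / 76.7
= 3.589 mm^3/m

3.589 mm^3/m


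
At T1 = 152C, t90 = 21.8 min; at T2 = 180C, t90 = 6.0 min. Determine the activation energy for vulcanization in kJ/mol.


T1 = 425.15 K, T2 = 453.15 K
1/T1 - 1/T2 = 1.4534e-04
ln(t1/t2) = ln(21.8/6.0) = 1.2902
Ea = 8.314 * 1.2902 / 1.4534e-04 = 73803.4276 J/mol
Ea = 73.8 kJ/mol

73.8 kJ/mol


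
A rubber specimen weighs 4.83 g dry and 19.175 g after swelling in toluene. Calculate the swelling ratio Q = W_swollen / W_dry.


Q = W_swollen / W_dry
Q = 19.175 / 4.83
Q = 3.97

Q = 3.97


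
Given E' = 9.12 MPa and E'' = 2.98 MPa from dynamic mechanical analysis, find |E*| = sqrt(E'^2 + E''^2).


|E*| = sqrt(E'^2 + E''^2)
= sqrt(9.12^2 + 2.98^2)
= sqrt(83.1744 + 8.8804)
= 9.595 MPa

9.595 MPa


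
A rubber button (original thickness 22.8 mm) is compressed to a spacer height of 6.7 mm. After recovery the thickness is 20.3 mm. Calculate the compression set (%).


CS = (t0 - recovered) / (t0 - ts) * 100
= (22.8 - 20.3) / (22.8 - 6.7) * 100
= 2.5 / 16.1 * 100
= 15.5%

15.5%


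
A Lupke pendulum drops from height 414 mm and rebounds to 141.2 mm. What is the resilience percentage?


Resilience = h_rebound / h_drop * 100
= 141.2 / 414 * 100
= 34.1%

34.1%


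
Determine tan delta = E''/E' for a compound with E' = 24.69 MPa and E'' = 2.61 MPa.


tan delta = E'' / E'
= 2.61 / 24.69
= 0.1057

tan delta = 0.1057


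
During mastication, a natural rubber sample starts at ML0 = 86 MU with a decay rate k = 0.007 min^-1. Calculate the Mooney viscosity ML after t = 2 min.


ML = ML0 * exp(-k * t)
ML = 86 * exp(-0.007 * 2)
ML = 86 * 0.9861
ML = 84.8 MU

84.8 MU


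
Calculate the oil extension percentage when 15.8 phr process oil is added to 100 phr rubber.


Oil % = oil / (100 + oil) * 100
= 15.8 / (100 + 15.8) * 100
= 15.8 / 115.8 * 100
= 13.64%

13.64%


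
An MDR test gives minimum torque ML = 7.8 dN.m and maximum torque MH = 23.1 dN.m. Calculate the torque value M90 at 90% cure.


M90 = ML + 0.9 * (MH - ML)
M90 = 7.8 + 0.9 * (23.1 - 7.8)
M90 = 7.8 + 0.9 * 15.3
M90 = 21.57 dN.m

21.57 dN.m


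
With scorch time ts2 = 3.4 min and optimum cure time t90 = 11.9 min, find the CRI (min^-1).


CRI = 100 / (t90 - ts2)
= 100 / (11.9 - 3.4)
= 100 / 8.5
= 11.76 min^-1

11.76 min^-1


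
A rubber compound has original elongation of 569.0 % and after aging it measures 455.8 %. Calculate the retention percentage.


Retention = aged / original * 100
= 455.8 / 569.0 * 100
= 80.1%

80.1%


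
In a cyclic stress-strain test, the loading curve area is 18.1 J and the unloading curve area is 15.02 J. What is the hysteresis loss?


Hysteresis loss = loading - unloading
= 18.1 - 15.02
= 3.08 J

3.08 J


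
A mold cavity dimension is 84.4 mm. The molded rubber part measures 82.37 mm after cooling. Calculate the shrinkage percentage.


Shrinkage = (mold - part) / mold * 100
= (84.4 - 82.37) / 84.4 * 100
= 2.03 / 84.4 * 100
= 2.41%

2.41%


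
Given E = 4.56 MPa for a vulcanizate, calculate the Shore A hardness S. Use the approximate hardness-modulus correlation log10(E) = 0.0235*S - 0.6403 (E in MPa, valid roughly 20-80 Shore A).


log10(E) = 0.0235*S - 0.6403  =>  S = (log10(E) + 0.6403) / 0.0235
log10(4.56) = 0.658965
S = (0.658965 + 0.6403) / 0.0235 = 1.299265 / 0.0235
S = 55.3

Shore A = 55.3


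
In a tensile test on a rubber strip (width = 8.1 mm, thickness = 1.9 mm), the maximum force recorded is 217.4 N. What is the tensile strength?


Area = width * thickness = 8.1 * 1.9 = 15.39 mm^2
TS = force / area = 217.4 / 15.39 = 14.13 MPa

14.13 MPa


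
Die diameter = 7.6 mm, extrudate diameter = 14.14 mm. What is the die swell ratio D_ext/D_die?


Die swell ratio = D_extrudate / D_die
= 14.14 / 7.6
= 1.861

Die swell = 1.861


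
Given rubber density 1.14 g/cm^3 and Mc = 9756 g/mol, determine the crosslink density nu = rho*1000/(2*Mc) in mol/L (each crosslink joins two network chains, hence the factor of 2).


nu = rho * 1000 / (2 * Mc)
nu = 1.14 * 1000 / (2 * 9756)
nu = 1140.0 / 19512
nu = 0.0584 mol/L

0.0584 mol/L
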